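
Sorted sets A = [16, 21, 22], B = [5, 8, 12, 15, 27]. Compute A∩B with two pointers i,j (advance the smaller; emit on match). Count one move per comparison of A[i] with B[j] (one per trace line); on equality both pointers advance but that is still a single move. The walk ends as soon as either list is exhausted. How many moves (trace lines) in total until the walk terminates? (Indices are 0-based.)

i=0 j=0: 16>5, j++
i=0 j=1: 16>8, j++
i=0 j=2: 16>12, j++
i=0 j=3: 16>15, j++
i=0 j=4: 16<27, i++
i=1 j=4: 21<27, i++
i=2 j=4: 22<27, i++

7 moves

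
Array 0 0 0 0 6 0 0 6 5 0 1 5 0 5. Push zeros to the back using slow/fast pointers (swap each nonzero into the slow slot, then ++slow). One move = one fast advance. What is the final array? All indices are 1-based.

[6, 6, 5, 1, 5, 5, 0, 0, 0, 0, 0, 0, 0, 0]

slow=1 fast=1: a[fast]=0, fast++
slow=1 fast=2: a[fast]=0, fast++
slow=1 fast=3: a[fast]=0, fast++
slow=1 fast=4: a[fast]=0, fast++
slow=1 fast=5: a[fast]=6≠0 swap→a[1]=6, slow++,fast++
slow=2 fast=6: a[fast]=0, fast++
slow=2 fast=7: a[fast]=0, fast++
slow=2 fast=8: a[fast]=6≠0 swap→a[2]=6, slow++,fast++
slow=3 fast=9: a[fast]=5≠0 swap→a[3]=5, slow++,fast++
slow=4 fast=10: a[fast]=0, fast++
slow=4 fast=11: a[fast]=1≠0 swap→a[4]=1, slow++,fast++
slow=5 fast=12: a[fast]=5≠0 swap→a[5]=5, slow++,fast++
slow=6 fast=13: a[fast]=0, fast++
slow=6 fast=14: a[fast]=5≠0 swap→a[6]=5, slow++,fast++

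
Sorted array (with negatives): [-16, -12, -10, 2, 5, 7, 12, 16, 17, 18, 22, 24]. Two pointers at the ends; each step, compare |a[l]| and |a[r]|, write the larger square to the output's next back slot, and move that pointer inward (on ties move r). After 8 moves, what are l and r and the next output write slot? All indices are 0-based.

l=2, r=5, next write slot=3

[0,11] |-16|<=|24| out[11]=576 → r--
[0,10] |-16|<=|22| out[10]=484 → r--
[0,9] |-16|<=|18| out[9]=324 → r--
[0,8] |-16|<=|17| out[8]=289 → r--
[0,7] |-16|<=|16| out[7]=256 → r--
[0,6] |-16|>|12| out[6]=256 → l++
[1,6] |-12|<=|12| out[5]=144 → r--
[1,5] |-12|>|7| out[4]=144 → l++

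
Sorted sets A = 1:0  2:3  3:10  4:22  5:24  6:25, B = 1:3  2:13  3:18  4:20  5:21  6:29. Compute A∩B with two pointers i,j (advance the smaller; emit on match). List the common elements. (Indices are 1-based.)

intersection = [3]

[i=1,j=1] 0<3 → i++
[i=2,j=1] 3==3 emit → i++,j++
[i=3,j=2] 10<13 → i++
[i=4,j=2] 22>13 → j++
[i=4,j=3] 22>18 → j++
[i=4,j=4] 22>20 → j++
[i=4,j=5] 22>21 → j++
[i=4,j=6] 22<29 → i++
[i=5,j=6] 24<29 → i++
[i=6,j=6] 25<29 → i++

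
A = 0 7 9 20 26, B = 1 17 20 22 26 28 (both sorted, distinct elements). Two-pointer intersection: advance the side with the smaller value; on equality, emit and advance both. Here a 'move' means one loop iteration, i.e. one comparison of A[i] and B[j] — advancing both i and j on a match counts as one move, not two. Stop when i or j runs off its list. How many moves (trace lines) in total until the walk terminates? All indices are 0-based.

i=0 j=0: 0<1, i++
i=1 j=0: 7>1, j++
i=1 j=1: 7<17, i++
i=2 j=1: 9<17, i++
i=3 j=1: 20>17, j++
i=3 j=2: 20==20 emit, i++,j++
i=4 j=3: 26>22, j++
i=4 j=4: 26==26 emit, i++,j++

8 moves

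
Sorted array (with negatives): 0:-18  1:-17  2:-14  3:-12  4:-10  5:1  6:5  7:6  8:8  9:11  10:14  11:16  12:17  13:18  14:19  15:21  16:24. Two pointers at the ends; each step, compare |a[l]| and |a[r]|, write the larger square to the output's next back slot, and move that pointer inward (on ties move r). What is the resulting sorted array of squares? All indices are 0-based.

l=0 r=16: |-18|<=|24| out[16]=576, r--
l=0 r=15: |-18|<=|21| out[15]=441, r--
l=0 r=14: |-18|<=|19| out[14]=361, r--
l=0 r=13: |-18|<=|18| out[13]=324, r--
l=0 r=12: |-18|>|17| out[12]=324, l++
l=1 r=12: |-17|<=|17| out[11]=289, r--
l=1 r=11: |-17|>|16| out[10]=289, l++
l=2 r=11: |-14|<=|16| out[9]=256, r--
l=2 r=10: |-14|<=|14| out[8]=196, r--
l=2 r=9: |-14|>|11| out[7]=196, l++
l=3 r=9: |-12|>|11| out[6]=144, l++
l=4 r=9: |-10|<=|11| out[5]=121, r--
l=4 r=8: |-10|>|8| out[4]=100, l++
l=5 r=8: |1|<=|8| out[3]=64, r--
l=5 r=7: |1|<=|6| out[2]=36, r--
l=5 r=6: |1|<=|5| out[1]=25, r--
l=5 r=5: |1|<=|1| out[0]=1, r--

[1, 25, 36, 64, 100, 121, 144, 196, 196, 256, 289, 289, 324, 324, 361, 441, 576]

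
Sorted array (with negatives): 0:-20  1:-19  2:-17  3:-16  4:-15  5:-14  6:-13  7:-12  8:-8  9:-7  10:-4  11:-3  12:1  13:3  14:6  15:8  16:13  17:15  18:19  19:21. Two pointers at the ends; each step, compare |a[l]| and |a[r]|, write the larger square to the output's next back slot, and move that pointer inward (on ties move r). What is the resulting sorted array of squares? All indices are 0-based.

l=0 r=19: |-20|<=|21| out[19]=441, r--
l=0 r=18: |-20|>|19| out[18]=400, l++
l=1 r=18: |-19|<=|19| out[17]=361, r--
l=1 r=17: |-19|>|15| out[16]=361, l++
l=2 r=17: |-17|>|15| out[15]=289, l++
l=3 r=17: |-16|>|15| out[14]=256, l++
l=4 r=17: |-15|<=|15| out[13]=225, r--
l=4 r=16: |-15|>|13| out[12]=225, l++
l=5 r=16: |-14|>|13| out[11]=196, l++
l=6 r=16: |-13|<=|13| out[10]=169, r--
l=6 r=15: |-13|>|8| out[9]=169, l++
l=7 r=15: |-12|>|8| out[8]=144, l++
l=8 r=15: |-8|<=|8| out[7]=64, r--
l=8 r=14: |-8|>|6| out[6]=64, l++
l=9 r=14: |-7|>|6| out[5]=49, l++
l=10 r=14: |-4|<=|6| out[4]=36, r--
l=10 r=13: |-4|>|3| out[3]=16, l++
l=11 r=13: |-3|<=|3| out[2]=9, r--
l=11 r=12: |-3|>|1| out[1]=9, l++
l=12 r=12: |1|<=|1| out[0]=1, r--

[1, 9, 9, 16, 36, 49, 64, 64, 144, 169, 169, 196, 225, 225, 256, 289, 361, 361, 400, 441]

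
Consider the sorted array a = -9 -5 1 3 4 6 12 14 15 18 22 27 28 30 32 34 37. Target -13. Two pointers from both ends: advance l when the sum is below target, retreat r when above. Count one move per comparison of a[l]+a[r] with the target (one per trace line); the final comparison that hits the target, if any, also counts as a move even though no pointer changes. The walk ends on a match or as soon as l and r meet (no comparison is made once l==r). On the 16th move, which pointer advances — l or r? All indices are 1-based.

l

[1,17] -9+37=28 >-13 → r--
[1,16] -9+34=25 >-13 → r--
[1,15] -9+32=23 >-13 → r--
[1,14] -9+30=21 >-13 → r--
[1,13] -9+28=19 >-13 → r--
[1,12] -9+27=18 >-13 → r--
[1,11] -9+22=13 >-13 → r--
[1,10] -9+18=9 >-13 → r--
[1,9] -9+15=6 >-13 → r--
[1,8] -9+14=5 >-13 → r--
[1,7] -9+12=3 >-13 → r--
[1,6] -9+6=-3 >-13 → r--
[1,5] -9+4=-5 >-13 → r--
[1,4] -9+3=-6 >-13 → r--
[1,3] -9+1=-8 >-13 → r--
[1,2] -9+-5=-14 <-13 → l++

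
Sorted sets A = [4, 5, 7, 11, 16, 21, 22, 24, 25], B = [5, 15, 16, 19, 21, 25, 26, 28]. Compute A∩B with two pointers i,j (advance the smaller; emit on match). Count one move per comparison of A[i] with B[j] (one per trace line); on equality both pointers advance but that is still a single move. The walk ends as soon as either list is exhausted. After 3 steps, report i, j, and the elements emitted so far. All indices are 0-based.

i=0 j=0: 4<5, i++
i=1 j=0: 5==5 emit, i++,j++
i=2 j=1: 7<15, i++

i=3, j=1, emitted=[5]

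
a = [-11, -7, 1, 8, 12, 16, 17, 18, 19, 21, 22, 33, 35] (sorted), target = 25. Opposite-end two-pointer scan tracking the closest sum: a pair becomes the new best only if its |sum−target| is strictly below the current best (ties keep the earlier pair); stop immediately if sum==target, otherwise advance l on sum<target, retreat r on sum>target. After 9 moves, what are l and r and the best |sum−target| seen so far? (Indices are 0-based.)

l=0 r=12: -11+35=24 d=1 *, l++
l=1 r=12: -7+35=28 d=3, r--
l=1 r=11: -7+33=26 d=1, r--
l=1 r=10: -7+22=15 d=10, l++
l=2 r=10: 1+22=23 d=2, l++
l=3 r=10: 8+22=30 d=5, r--
l=3 r=9: 8+21=29 d=4, r--
l=3 r=8: 8+19=27 d=2, r--
l=3 r=7: 8+18=26 d=1, r--

l=3, r=6, best |Δ|=1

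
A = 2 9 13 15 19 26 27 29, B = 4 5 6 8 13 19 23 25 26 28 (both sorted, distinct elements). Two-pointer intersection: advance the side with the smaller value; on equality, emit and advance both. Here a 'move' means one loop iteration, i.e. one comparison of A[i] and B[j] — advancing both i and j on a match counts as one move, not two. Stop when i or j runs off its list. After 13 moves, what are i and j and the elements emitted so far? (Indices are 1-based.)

[i=1,j=1] 2<4 → i++
[i=2,j=1] 9>4 → j++
[i=2,j=2] 9>5 → j++
[i=2,j=3] 9>6 → j++
[i=2,j=4] 9>8 → j++
[i=2,j=5] 9<13 → i++
[i=3,j=5] 13==13 emit → i++,j++
[i=4,j=6] 15<19 → i++
[i=5,j=6] 19==19 emit → i++,j++
[i=6,j=7] 26>23 → j++
[i=6,j=8] 26>25 → j++
[i=6,j=9] 26==26 emit → i++,j++
[i=7,j=10] 27<28 → i++

i=8, j=10, emitted=[13, 19, 26]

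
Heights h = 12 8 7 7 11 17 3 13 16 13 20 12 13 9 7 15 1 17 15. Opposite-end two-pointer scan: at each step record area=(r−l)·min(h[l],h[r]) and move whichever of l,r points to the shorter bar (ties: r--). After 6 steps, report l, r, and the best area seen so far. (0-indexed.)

l=5, r=17, best area=216

[0,18] min(12,15)*18=216 best=216 * → l++
[1,18] min(8,15)*17=136 best=216 → l++
[2,18] min(7,15)*16=112 best=216 → l++
[3,18] min(7,15)*15=105 best=216 → l++
[4,18] min(11,15)*14=154 best=216 → l++
[5,18] min(17,15)*13=195 best=216 → r--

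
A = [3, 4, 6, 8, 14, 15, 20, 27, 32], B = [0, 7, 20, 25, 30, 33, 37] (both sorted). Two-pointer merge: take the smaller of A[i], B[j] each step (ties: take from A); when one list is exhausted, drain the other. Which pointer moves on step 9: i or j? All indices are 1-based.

i

i=1 j=1: A[i]=3>B[j]=0 take 0, j++
i=1 j=2: A[i]=3<=B[j]=7 take 3, i++
i=2 j=2: A[i]=4<=B[j]=7 take 4, i++
i=3 j=2: A[i]=6<=B[j]=7 take 6, i++
i=4 j=2: A[i]=8>B[j]=7 take 7, j++
i=4 j=3: A[i]=8<=B[j]=20 take 8, i++
i=5 j=3: A[i]=14<=B[j]=20 take 14, i++
i=6 j=3: A[i]=15<=B[j]=20 take 15, i++
i=7 j=3: A[i]=20<=B[j]=20 take 20, i++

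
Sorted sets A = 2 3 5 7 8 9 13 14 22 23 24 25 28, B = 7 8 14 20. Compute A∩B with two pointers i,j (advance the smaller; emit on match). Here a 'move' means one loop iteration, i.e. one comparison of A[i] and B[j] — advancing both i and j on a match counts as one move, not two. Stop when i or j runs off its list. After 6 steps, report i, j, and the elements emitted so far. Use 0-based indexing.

i=6, j=2, emitted=[7, 8]

[i=0,j=0] 2<7 → i++
[i=1,j=0] 3<7 → i++
[i=2,j=0] 5<7 → i++
[i=3,j=0] 7==7 emit → i++,j++
[i=4,j=1] 8==8 emit → i++,j++
[i=5,j=2] 9<14 → i++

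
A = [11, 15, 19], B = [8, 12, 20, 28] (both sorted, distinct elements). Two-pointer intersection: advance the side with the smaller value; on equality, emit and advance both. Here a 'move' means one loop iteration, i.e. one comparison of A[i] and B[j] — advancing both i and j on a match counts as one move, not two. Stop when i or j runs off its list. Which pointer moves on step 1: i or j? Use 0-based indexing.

[i=0,j=0] 11>8 → j++

j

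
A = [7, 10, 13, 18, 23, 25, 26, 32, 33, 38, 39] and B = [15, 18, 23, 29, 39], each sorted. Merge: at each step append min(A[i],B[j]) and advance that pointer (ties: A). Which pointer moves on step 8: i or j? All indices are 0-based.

[i=0,j=0] A[i]=7<=B[j]=15 take 7 → i++
[i=1,j=0] A[i]=10<=B[j]=15 take 10 → i++
[i=2,j=0] A[i]=13<=B[j]=15 take 13 → i++
[i=3,j=0] A[i]=18>B[j]=15 take 15 → j++
[i=3,j=1] A[i]=18<=B[j]=18 take 18 → i++
[i=4,j=1] A[i]=23>B[j]=18 take 18 → j++
[i=4,j=2] A[i]=23<=B[j]=23 take 23 → i++
[i=5,j=2] A[i]=25>B[j]=23 take 23 → j++

j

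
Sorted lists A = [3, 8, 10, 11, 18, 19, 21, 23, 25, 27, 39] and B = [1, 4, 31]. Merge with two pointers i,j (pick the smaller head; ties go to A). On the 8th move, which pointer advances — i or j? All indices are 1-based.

i

i=1 j=1: A[i]=3>B[j]=1 take 1, j++
i=1 j=2: A[i]=3<=B[j]=4 take 3, i++
i=2 j=2: A[i]=8>B[j]=4 take 4, j++
i=2 j=3: A[i]=8<=B[j]=31 take 8, i++
i=3 j=3: A[i]=10<=B[j]=31 take 10, i++
i=4 j=3: A[i]=11<=B[j]=31 take 11, i++
i=5 j=3: A[i]=18<=B[j]=31 take 18, i++
i=6 j=3: A[i]=19<=B[j]=31 take 19, i++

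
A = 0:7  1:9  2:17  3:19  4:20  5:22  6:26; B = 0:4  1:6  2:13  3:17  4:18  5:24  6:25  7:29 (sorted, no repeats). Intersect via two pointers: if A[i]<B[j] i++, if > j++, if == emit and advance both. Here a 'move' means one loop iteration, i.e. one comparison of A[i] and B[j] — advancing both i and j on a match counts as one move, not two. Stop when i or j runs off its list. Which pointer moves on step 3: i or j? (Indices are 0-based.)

i=0 j=0: 7>4, j++
i=0 j=1: 7>6, j++
i=0 j=2: 7<13, i++

i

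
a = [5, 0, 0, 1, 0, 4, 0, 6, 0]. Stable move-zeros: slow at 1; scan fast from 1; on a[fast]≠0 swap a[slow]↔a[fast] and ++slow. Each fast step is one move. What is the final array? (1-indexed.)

slow=1 fast=1: a[fast]=5≠0 swap→a[1]=5, slow++,fast++
slow=2 fast=2: a[fast]=0, fast++
slow=2 fast=3: a[fast]=0, fast++
slow=2 fast=4: a[fast]=1≠0 swap→a[2]=1, slow++,fast++
slow=3 fast=5: a[fast]=0, fast++
slow=3 fast=6: a[fast]=4≠0 swap→a[3]=4, slow++,fast++
slow=4 fast=7: a[fast]=0, fast++
slow=4 fast=8: a[fast]=6≠0 swap→a[4]=6, slow++,fast++
slow=5 fast=9: a[fast]=0, fast++

[5, 1, 4, 6, 0, 0, 0, 0, 0]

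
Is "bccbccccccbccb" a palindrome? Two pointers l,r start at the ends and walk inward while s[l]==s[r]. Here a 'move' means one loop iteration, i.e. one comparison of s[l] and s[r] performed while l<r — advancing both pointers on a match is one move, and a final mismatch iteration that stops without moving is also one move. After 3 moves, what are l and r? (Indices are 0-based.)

l=0 r=13: 'b'=='b', l++,r--
l=1 r=12: 'c'=='c', l++,r--
l=2 r=11: 'c'=='c', l++,r--

l=3, r=10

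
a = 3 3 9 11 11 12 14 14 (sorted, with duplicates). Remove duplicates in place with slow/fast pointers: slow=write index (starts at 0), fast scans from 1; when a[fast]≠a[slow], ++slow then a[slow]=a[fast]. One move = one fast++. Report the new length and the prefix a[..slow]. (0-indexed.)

length 5; prefix = [3, 9, 11, 12, 14]

(s=0,f=1) a[fast]=3=a[slow] dup → fast++
(s=0,f=2) a[fast]=9≠a[slow]=3 write a[1]=9 → slow++,fast++
(s=1,f=3) a[fast]=11≠a[slow]=9 write a[2]=11 → slow++,fast++
(s=2,f=4) a[fast]=11=a[slow] dup → fast++
(s=2,f=5) a[fast]=12≠a[slow]=11 write a[3]=12 → slow++,fast++
(s=3,f=6) a[fast]=14≠a[slow]=12 write a[4]=14 → slow++,fast++
(s=4,f=7) a[fast]=14=a[slow] dup → fast++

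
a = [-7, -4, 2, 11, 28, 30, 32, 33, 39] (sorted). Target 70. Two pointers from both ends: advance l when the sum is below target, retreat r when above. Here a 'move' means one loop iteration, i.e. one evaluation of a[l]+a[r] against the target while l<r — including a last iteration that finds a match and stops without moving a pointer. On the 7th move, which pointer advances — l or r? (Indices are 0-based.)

l=0 r=8: -7+39=32 <70, l++
l=1 r=8: -4+39=35 <70, l++
l=2 r=8: 2+39=41 <70, l++
l=3 r=8: 11+39=50 <70, l++
l=4 r=8: 28+39=67 <70, l++
l=5 r=8: 30+39=69 <70, l++
l=6 r=8: 32+39=71 >70, r--

r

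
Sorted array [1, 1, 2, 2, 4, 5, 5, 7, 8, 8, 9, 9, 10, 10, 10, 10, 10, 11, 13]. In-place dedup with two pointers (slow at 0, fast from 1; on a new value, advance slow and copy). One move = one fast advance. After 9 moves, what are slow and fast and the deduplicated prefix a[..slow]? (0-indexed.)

slow=5, fast=10, prefix=[1, 2, 4, 5, 7, 8]

slow=0 fast=1: a[fast]=1=a[slow] dup, fast++
slow=0 fast=2: a[fast]=2≠a[slow]=1 write a[1]=2, slow++,fast++
slow=1 fast=3: a[fast]=2=a[slow] dup, fast++
slow=1 fast=4: a[fast]=4≠a[slow]=2 write a[2]=4, slow++,fast++
slow=2 fast=5: a[fast]=5≠a[slow]=4 write a[3]=5, slow++,fast++
slow=3 fast=6: a[fast]=5=a[slow] dup, fast++
slow=3 fast=7: a[fast]=7≠a[slow]=5 write a[4]=7, slow++,fast++
slow=4 fast=8: a[fast]=8≠a[slow]=7 write a[5]=8, slow++,fast++
slow=5 fast=9: a[fast]=8=a[slow] dup, fast++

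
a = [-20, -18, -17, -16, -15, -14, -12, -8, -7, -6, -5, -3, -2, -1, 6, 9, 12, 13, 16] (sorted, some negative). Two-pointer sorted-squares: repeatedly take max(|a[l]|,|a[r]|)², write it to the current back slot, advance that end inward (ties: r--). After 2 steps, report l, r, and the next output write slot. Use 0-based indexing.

l=2, r=18, next write slot=16

l=0 r=18: |-20|>|16| out[18]=400, l++
l=1 r=18: |-18|>|16| out[17]=324, l++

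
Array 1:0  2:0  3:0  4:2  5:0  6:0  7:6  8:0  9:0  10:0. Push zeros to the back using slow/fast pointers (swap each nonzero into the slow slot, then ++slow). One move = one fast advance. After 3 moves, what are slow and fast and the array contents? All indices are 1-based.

(s=1,f=1) a[fast]=0 → fast++
(s=1,f=2) a[fast]=0 → fast++
(s=1,f=3) a[fast]=0 → fast++

slow=1, fast=4, a=[0, 0, 0, 2, 0, 0, 6, 0, 0, 0]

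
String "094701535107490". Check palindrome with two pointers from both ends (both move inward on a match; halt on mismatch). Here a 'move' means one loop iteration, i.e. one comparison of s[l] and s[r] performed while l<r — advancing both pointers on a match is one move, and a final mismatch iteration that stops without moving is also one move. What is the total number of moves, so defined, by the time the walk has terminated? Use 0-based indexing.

[0,14] '0'=='0' → l++,r--
[1,13] '9'=='9' → l++,r--
[2,12] '4'=='4' → l++,r--
[3,11] '7'=='7' → l++,r--
[4,10] '0'=='0' → l++,r--
[5,9] '1'=='1' → l++,r--
[6,8] '5'=='5' → l++,r--

7 moves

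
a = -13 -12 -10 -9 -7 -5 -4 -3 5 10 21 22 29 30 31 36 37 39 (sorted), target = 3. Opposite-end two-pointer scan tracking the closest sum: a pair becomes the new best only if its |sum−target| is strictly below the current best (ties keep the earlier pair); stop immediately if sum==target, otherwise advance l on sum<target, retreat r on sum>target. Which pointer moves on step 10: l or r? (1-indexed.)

l

[1,18] -13+39=26 d=23 * → r--
[1,17] -13+37=24 d=21 * → r--
[1,16] -13+36=23 d=20 * → r--
[1,15] -13+31=18 d=15 * → r--
[1,14] -13+30=17 d=14 * → r--
[1,13] -13+29=16 d=13 * → r--
[1,12] -13+22=9 d=6 * → r--
[1,11] -13+21=8 d=5 * → r--
[1,10] -13+10=-3 d=6 → l++
[2,10] -12+10=-2 d=5 → l++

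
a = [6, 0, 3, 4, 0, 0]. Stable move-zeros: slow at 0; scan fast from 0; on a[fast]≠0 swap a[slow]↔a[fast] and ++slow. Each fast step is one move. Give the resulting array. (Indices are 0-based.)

[6, 3, 4, 0, 0, 0]

slow=0 fast=0: a[fast]=6≠0 swap→a[0]=6, slow++,fast++
slow=1 fast=1: a[fast]=0, fast++
slow=1 fast=2: a[fast]=3≠0 swap→a[1]=3, slow++,fast++
slow=2 fast=3: a[fast]=4≠0 swap→a[2]=4, slow++,fast++
slow=3 fast=4: a[fast]=0, fast++
slow=3 fast=5: a[fast]=0, fast++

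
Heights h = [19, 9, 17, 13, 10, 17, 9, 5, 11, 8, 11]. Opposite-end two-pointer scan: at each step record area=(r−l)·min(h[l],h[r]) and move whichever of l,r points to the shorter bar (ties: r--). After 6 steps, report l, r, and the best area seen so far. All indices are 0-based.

l=0 r=10: min(19,11)*10=110 best=110 *, r--
l=0 r=9: min(19,8)*9=72 best=110, r--
l=0 r=8: min(19,11)*8=88 best=110, r--
l=0 r=7: min(19,5)*7=35 best=110, r--
l=0 r=6: min(19,9)*6=54 best=110, r--
l=0 r=5: min(19,17)*5=85 best=110, r--

l=0, r=4, best area=110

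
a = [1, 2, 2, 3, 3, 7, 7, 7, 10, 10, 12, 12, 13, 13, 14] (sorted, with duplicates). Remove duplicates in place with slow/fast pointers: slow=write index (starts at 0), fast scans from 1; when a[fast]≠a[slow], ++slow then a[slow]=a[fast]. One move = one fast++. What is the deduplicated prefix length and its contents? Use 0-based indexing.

length 8; prefix = [1, 2, 3, 7, 10, 12, 13, 14]

slow=0 fast=1: a[fast]=2≠a[slow]=1 write a[1]=2, slow++,fast++
slow=1 fast=2: a[fast]=2=a[slow] dup, fast++
slow=1 fast=3: a[fast]=3≠a[slow]=2 write a[2]=3, slow++,fast++
slow=2 fast=4: a[fast]=3=a[slow] dup, fast++
slow=2 fast=5: a[fast]=7≠a[slow]=3 write a[3]=7, slow++,fast++
slow=3 fast=6: a[fast]=7=a[slow] dup, fast++
slow=3 fast=7: a[fast]=7=a[slow] dup, fast++
slow=3 fast=8: a[fast]=10≠a[slow]=7 write a[4]=10, slow++,fast++
slow=4 fast=9: a[fast]=10=a[slow] dup, fast++
slow=4 fast=10: a[fast]=12≠a[slow]=10 write a[5]=12, slow++,fast++
slow=5 fast=11: a[fast]=12=a[slow] dup, fast++
slow=5 fast=12: a[fast]=13≠a[slow]=12 write a[6]=13, slow++,fast++
slow=6 fast=13: a[fast]=13=a[slow] dup, fast++
slow=6 fast=14: a[fast]=14≠a[slow]=13 write a[7]=14, slow++,fast++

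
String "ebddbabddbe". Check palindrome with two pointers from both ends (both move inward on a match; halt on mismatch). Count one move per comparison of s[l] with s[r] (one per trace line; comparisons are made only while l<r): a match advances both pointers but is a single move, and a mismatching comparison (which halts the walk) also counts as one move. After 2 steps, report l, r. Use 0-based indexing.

l=2, r=8

l=0 r=10: 'e'=='e', l++,r--
l=1 r=9: 'b'=='b', l++,r--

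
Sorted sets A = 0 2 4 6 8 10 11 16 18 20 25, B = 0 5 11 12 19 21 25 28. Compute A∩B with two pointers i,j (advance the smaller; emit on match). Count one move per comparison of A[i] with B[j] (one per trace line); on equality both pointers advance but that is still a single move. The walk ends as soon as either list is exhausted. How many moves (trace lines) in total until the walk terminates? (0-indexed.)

15 moves

[i=0,j=0] 0==0 emit → i++,j++
[i=1,j=1] 2<5 → i++
[i=2,j=1] 4<5 → i++
[i=3,j=1] 6>5 → j++
[i=3,j=2] 6<11 → i++
[i=4,j=2] 8<11 → i++
[i=5,j=2] 10<11 → i++
[i=6,j=2] 11==11 emit → i++,j++
[i=7,j=3] 16>12 → j++
[i=7,j=4] 16<19 → i++
[i=8,j=4] 18<19 → i++
[i=9,j=4] 20>19 → j++
[i=9,j=5] 20<21 → i++
[i=10,j=5] 25>21 → j++
[i=10,j=6] 25==25 emit → i++,j++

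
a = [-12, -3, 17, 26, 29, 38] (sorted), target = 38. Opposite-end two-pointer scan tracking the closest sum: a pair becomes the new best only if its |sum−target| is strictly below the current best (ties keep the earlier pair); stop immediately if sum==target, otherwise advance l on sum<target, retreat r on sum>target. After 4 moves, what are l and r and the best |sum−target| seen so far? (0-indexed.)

l=0 r=5: -12+38=26 d=12 *, l++
l=1 r=5: -3+38=35 d=3 *, l++
l=2 r=5: 17+38=55 d=17, r--
l=2 r=4: 17+29=46 d=8, r--

l=2, r=3, best |Δ|=3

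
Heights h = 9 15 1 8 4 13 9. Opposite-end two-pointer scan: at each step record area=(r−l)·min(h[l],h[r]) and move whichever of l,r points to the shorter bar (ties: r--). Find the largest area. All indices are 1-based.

[1,7] min(9,9)*6=54 best=54 * → r--
[1,6] min(9,13)*5=45 best=54 → l++
[2,6] min(15,13)*4=52 best=54 → r--
[2,5] min(15,4)*3=12 best=54 → r--
[2,4] min(15,8)*2=16 best=54 → r--
[2,3] min(15,1)*1=1 best=54 → r--

max area = 54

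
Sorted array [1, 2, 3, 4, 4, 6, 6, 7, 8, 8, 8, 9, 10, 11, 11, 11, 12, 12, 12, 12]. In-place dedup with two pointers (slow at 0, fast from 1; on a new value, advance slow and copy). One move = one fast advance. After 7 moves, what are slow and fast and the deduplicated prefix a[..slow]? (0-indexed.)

slow=0 fast=1: a[fast]=2≠a[slow]=1 write a[1]=2, slow++,fast++
slow=1 fast=2: a[fast]=3≠a[slow]=2 write a[2]=3, slow++,fast++
slow=2 fast=3: a[fast]=4≠a[slow]=3 write a[3]=4, slow++,fast++
slow=3 fast=4: a[fast]=4=a[slow] dup, fast++
slow=3 fast=5: a[fast]=6≠a[slow]=4 write a[4]=6, slow++,fast++
slow=4 fast=6: a[fast]=6=a[slow] dup, fast++
slow=4 fast=7: a[fast]=7≠a[slow]=6 write a[5]=7, slow++,fast++

slow=5, fast=8, prefix=[1, 2, 3, 4, 6, 7]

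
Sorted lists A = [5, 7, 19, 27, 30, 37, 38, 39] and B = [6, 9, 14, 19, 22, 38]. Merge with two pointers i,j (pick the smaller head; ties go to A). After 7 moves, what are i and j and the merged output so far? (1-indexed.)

i=1 j=1: A[i]=5<=B[j]=6 take 5, i++
i=2 j=1: A[i]=7>B[j]=6 take 6, j++
i=2 j=2: A[i]=7<=B[j]=9 take 7, i++
i=3 j=2: A[i]=19>B[j]=9 take 9, j++
i=3 j=3: A[i]=19>B[j]=14 take 14, j++
i=3 j=4: A[i]=19<=B[j]=19 take 19, i++
i=4 j=4: A[i]=27>B[j]=19 take 19, j++

i=4, j=5, merged so far=[5, 6, 7, 9, 14, 19, 19]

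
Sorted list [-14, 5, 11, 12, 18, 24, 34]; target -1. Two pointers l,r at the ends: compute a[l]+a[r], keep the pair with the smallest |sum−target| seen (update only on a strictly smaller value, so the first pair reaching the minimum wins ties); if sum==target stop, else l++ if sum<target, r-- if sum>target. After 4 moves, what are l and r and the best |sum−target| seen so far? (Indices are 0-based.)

l=0 r=6: -14+34=20 d=21 *, r--
l=0 r=5: -14+24=10 d=11 *, r--
l=0 r=4: -14+18=4 d=5 *, r--
l=0 r=3: -14+12=-2 d=1 *, l++

l=1, r=3, best |Δ|=1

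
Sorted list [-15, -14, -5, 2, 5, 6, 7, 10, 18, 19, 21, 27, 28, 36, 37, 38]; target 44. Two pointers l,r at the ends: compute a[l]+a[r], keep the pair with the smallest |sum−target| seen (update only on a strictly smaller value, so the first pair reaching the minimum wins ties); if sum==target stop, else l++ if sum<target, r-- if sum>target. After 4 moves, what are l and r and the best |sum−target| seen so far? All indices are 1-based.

l=1 r=16: -15+38=23 d=21 *, l++
l=2 r=16: -14+38=24 d=20 *, l++
l=3 r=16: -5+38=33 d=11 *, l++
l=4 r=16: 2+38=40 d=4 *, l++

l=5, r=16, best |Δ|=4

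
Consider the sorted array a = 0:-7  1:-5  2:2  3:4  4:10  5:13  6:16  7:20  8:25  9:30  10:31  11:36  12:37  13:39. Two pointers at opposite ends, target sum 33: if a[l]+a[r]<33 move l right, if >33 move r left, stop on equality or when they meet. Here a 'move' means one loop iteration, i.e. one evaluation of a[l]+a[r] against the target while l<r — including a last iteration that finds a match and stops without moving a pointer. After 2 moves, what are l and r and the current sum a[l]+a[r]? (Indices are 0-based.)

l=0 r=13: -7+39=32 <33, l++
l=1 r=13: -5+39=34 >33, r--

l=1, r=12, sum=32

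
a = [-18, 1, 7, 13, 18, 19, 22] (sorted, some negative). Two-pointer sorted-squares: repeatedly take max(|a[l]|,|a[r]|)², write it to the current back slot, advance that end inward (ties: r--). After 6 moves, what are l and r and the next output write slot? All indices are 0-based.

l=0 r=6: |-18|<=|22| out[6]=484, r--
l=0 r=5: |-18|<=|19| out[5]=361, r--
l=0 r=4: |-18|<=|18| out[4]=324, r--
l=0 r=3: |-18|>|13| out[3]=324, l++
l=1 r=3: |1|<=|13| out[2]=169, r--
l=1 r=2: |1|<=|7| out[1]=49, r--

l=1, r=1, next write slot=0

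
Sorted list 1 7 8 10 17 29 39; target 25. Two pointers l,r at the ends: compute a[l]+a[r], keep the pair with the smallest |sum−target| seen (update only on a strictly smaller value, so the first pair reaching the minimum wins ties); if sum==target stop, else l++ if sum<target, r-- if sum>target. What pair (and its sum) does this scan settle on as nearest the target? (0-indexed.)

[0,6] 1+39=40 d=15 * → r--
[0,5] 1+29=30 d=5 * → r--
[0,4] 1+17=18 d=7 → l++
[1,4] 7+17=24 d=1 * → l++
[2,4] 8+17=25 d=0 * → stop

pair (8, 17) with sum 25 (|Δ|=0)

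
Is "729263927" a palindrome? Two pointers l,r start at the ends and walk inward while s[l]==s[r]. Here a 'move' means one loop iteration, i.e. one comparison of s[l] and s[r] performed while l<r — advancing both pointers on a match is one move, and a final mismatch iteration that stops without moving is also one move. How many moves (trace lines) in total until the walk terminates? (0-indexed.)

[0,8] '7'=='7' → l++,r--
[1,7] '2'=='2' → l++,r--
[2,6] '9'=='9' → l++,r--
[3,5] '2'!='3' → stop

4 moves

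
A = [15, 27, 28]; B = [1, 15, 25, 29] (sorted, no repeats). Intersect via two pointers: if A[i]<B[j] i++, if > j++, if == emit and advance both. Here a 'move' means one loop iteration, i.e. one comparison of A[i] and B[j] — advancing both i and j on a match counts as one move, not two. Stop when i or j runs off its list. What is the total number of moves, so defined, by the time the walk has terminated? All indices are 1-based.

i=1 j=1: 15>1, j++
i=1 j=2: 15==15 emit, i++,j++
i=2 j=3: 27>25, j++
i=2 j=4: 27<29, i++
i=3 j=4: 28<29, i++

5 moves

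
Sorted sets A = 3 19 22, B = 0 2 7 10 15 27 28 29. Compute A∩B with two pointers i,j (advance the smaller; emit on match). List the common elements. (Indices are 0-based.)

[i=0,j=0] 3>0 → j++
[i=0,j=1] 3>2 → j++
[i=0,j=2] 3<7 → i++
[i=1,j=2] 19>7 → j++
[i=1,j=3] 19>10 → j++
[i=1,j=4] 19>15 → j++
[i=1,j=5] 19<27 → i++
[i=2,j=5] 22<27 → i++

intersection = []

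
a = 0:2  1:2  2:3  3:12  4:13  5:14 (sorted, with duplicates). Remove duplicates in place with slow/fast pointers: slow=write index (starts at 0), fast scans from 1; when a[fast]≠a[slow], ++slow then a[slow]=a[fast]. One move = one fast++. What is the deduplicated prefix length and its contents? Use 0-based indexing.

length 5; prefix = [2, 3, 12, 13, 14]

(s=0,f=1) a[fast]=2=a[slow] dup → fast++
(s=0,f=2) a[fast]=3≠a[slow]=2 write a[1]=3 → slow++,fast++
(s=1,f=3) a[fast]=12≠a[slow]=3 write a[2]=12 → slow++,fast++
(s=2,f=4) a[fast]=13≠a[slow]=12 write a[3]=13 → slow++,fast++
(s=3,f=5) a[fast]=14≠a[slow]=13 write a[4]=14 → slow++,fast++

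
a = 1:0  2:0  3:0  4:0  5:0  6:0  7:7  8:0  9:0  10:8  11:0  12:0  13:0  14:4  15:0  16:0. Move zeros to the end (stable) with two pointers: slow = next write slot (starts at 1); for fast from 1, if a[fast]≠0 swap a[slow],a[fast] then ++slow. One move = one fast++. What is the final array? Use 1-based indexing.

[7, 8, 4, 0, 0, 0, 0, 0, 0, 0, 0, 0, 0, 0, 0, 0]

slow=1 fast=1: a[fast]=0, fast++
slow=1 fast=2: a[fast]=0, fast++
slow=1 fast=3: a[fast]=0, fast++
slow=1 fast=4: a[fast]=0, fast++
slow=1 fast=5: a[fast]=0, fast++
slow=1 fast=6: a[fast]=0, fast++
slow=1 fast=7: a[fast]=7≠0 swap→a[1]=7, slow++,fast++
slow=2 fast=8: a[fast]=0, fast++
slow=2 fast=9: a[fast]=0, fast++
slow=2 fast=10: a[fast]=8≠0 swap→a[2]=8, slow++,fast++
slow=3 fast=11: a[fast]=0, fast++
slow=3 fast=12: a[fast]=0, fast++
slow=3 fast=13: a[fast]=0, fast++
slow=3 fast=14: a[fast]=4≠0 swap→a[3]=4, slow++,fast++
slow=4 fast=15: a[fast]=0, fast++
slow=4 fast=16: a[fast]=0, fast++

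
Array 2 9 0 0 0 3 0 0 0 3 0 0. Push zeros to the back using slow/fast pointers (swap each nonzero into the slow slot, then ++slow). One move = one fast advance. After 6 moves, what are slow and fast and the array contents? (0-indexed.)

slow=0 fast=0: a[fast]=2≠0 swap→a[0]=2, slow++,fast++
slow=1 fast=1: a[fast]=9≠0 swap→a[1]=9, slow++,fast++
slow=2 fast=2: a[fast]=0, fast++
slow=2 fast=3: a[fast]=0, fast++
slow=2 fast=4: a[fast]=0, fast++
slow=2 fast=5: a[fast]=3≠0 swap→a[2]=3, slow++,fast++

slow=3, fast=6, a=[2, 9, 3, 0, 0, 0, 0, 0, 0, 3, 0, 0]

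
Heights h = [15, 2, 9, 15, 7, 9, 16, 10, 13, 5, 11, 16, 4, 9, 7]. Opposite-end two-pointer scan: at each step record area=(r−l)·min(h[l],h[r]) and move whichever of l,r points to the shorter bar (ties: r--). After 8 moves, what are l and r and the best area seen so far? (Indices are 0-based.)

[0,14] min(15,7)*14=98 best=98 * → r--
[0,13] min(15,9)*13=117 best=117 * → r--
[0,12] min(15,4)*12=48 best=117 → r--
[0,11] min(15,16)*11=165 best=165 * → l++
[1,11] min(2,16)*10=20 best=165 → l++
[2,11] min(9,16)*9=81 best=165 → l++
[3,11] min(15,16)*8=120 best=165 → l++
[4,11] min(7,16)*7=49 best=165 → l++

l=5, r=11, best area=165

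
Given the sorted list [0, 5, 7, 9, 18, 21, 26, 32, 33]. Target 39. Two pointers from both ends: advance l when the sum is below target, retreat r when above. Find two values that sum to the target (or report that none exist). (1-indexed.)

l=1 r=9: 0+33=33 <39, l++
l=2 r=9: 5+33=38 <39, l++
l=3 r=9: 7+33=40 >39, r--
l=3 r=8: 7+32=39, found

(7, 32)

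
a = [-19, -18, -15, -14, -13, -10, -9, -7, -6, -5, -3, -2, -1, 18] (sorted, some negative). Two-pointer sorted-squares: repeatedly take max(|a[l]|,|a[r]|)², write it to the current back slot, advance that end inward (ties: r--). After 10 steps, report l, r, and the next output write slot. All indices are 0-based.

l=9, r=12, next write slot=3

l=0 r=13: |-19|>|18| out[13]=361, l++
l=1 r=13: |-18|<=|18| out[12]=324, r--
l=1 r=12: |-18|>|-1| out[11]=324, l++
l=2 r=12: |-15|>|-1| out[10]=225, l++
l=3 r=12: |-14|>|-1| out[9]=196, l++
l=4 r=12: |-13|>|-1| out[8]=169, l++
l=5 r=12: |-10|>|-1| out[7]=100, l++
l=6 r=12: |-9|>|-1| out[6]=81, l++
l=7 r=12: |-7|>|-1| out[5]=49, l++
l=8 r=12: |-6|>|-1| out[4]=36, l++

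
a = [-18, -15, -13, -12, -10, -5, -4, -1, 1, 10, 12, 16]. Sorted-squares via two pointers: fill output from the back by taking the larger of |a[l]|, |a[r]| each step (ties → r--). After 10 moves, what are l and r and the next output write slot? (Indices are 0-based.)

l=7, r=8, next write slot=1

l=0 r=11: |-18|>|16| out[11]=324, l++
l=1 r=11: |-15|<=|16| out[10]=256, r--
l=1 r=10: |-15|>|12| out[9]=225, l++
l=2 r=10: |-13|>|12| out[8]=169, l++
l=3 r=10: |-12|<=|12| out[7]=144, r--
l=3 r=9: |-12|>|10| out[6]=144, l++
l=4 r=9: |-10|<=|10| out[5]=100, r--
l=4 r=8: |-10|>|1| out[4]=100, l++
l=5 r=8: |-5|>|1| out[3]=25, l++
l=6 r=8: |-4|>|1| out[2]=16, l++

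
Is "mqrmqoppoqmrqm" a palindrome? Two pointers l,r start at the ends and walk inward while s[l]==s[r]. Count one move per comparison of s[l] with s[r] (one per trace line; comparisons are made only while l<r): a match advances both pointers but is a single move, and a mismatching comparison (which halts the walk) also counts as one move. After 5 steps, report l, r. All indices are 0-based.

l=5, r=8

l=0 r=13: 'm'=='m', l++,r--
l=1 r=12: 'q'=='q', l++,r--
l=2 r=11: 'r'=='r', l++,r--
l=3 r=10: 'm'=='m', l++,r--
l=4 r=9: 'q'=='q', l++,r--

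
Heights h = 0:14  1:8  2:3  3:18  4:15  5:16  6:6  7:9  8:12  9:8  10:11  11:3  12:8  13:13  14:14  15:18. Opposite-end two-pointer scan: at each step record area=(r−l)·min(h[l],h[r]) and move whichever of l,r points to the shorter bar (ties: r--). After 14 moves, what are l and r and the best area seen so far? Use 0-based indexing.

[0,15] min(14,18)*15=210 best=210 * → l++
[1,15] min(8,18)*14=112 best=210 → l++
[2,15] min(3,18)*13=39 best=210 → l++
[3,15] min(18,18)*12=216 best=216 * → r--
[3,14] min(18,14)*11=154 best=216 → r--
[3,13] min(18,13)*10=130 best=216 → r--
[3,12] min(18,8)*9=72 best=216 → r--
[3,11] min(18,3)*8=24 best=216 → r--
[3,10] min(18,11)*7=77 best=216 → r--
[3,9] min(18,8)*6=48 best=216 → r--
[3,8] min(18,12)*5=60 best=216 → r--
[3,7] min(18,9)*4=36 best=216 → r--
[3,6] min(18,6)*3=18 best=216 → r--
[3,5] min(18,16)*2=32 best=216 → r--

l=3, r=4, best area=216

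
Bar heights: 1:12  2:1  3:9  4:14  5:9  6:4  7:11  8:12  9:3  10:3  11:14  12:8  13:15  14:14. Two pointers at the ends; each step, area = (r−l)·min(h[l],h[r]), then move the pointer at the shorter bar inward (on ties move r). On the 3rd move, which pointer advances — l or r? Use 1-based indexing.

l

[1,14] min(12,14)*13=156 best=156 * → l++
[2,14] min(1,14)*12=12 best=156 → l++
[3,14] min(9,14)*11=99 best=156 → l++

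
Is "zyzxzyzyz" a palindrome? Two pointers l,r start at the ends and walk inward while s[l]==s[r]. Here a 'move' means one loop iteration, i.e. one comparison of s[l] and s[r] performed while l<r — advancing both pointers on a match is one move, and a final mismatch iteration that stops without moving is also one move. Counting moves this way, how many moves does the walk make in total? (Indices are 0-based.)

4 moves

[0,8] 'z'=='z' → l++,r--
[1,7] 'y'=='y' → l++,r--
[2,6] 'z'=='z' → l++,r--
[3,5] 'x'!='y' → stop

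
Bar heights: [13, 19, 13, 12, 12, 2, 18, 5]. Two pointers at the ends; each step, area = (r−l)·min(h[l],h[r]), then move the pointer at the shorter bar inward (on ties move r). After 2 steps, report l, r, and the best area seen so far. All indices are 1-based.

l=2, r=7, best area=78

[1,8] min(13,5)*7=35 best=35 * → r--
[1,7] min(13,18)*6=78 best=78 * → l++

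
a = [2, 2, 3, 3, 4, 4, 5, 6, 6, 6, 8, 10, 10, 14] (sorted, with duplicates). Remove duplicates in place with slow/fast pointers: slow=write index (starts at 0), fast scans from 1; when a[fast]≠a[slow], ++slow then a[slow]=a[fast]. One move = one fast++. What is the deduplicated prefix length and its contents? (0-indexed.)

slow=0 fast=1: a[fast]=2=a[slow] dup, fast++
slow=0 fast=2: a[fast]=3≠a[slow]=2 write a[1]=3, slow++,fast++
slow=1 fast=3: a[fast]=3=a[slow] dup, fast++
slow=1 fast=4: a[fast]=4≠a[slow]=3 write a[2]=4, slow++,fast++
slow=2 fast=5: a[fast]=4=a[slow] dup, fast++
slow=2 fast=6: a[fast]=5≠a[slow]=4 write a[3]=5, slow++,fast++
slow=3 fast=7: a[fast]=6≠a[slow]=5 write a[4]=6, slow++,fast++
slow=4 fast=8: a[fast]=6=a[slow] dup, fast++
slow=4 fast=9: a[fast]=6=a[slow] dup, fast++
slow=4 fast=10: a[fast]=8≠a[slow]=6 write a[5]=8, slow++,fast++
slow=5 fast=11: a[fast]=10≠a[slow]=8 write a[6]=10, slow++,fast++
slow=6 fast=12: a[fast]=10=a[slow] dup, fast++
slow=6 fast=13: a[fast]=14≠a[slow]=10 write a[7]=14, slow++,fast++

length 8; prefix = [2, 3, 4, 5, 6, 8, 10, 14]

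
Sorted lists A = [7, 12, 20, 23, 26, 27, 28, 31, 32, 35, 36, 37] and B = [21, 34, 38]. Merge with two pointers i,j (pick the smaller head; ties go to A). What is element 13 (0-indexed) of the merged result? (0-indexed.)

merged[13] = 37

[i=0,j=0] A[i]=7<=B[j]=21 take 7 → i++
[i=1,j=0] A[i]=12<=B[j]=21 take 12 → i++
[i=2,j=0] A[i]=20<=B[j]=21 take 20 → i++
[i=3,j=0] A[i]=23>B[j]=21 take 21 → j++
[i=3,j=1] A[i]=23<=B[j]=34 take 23 → i++
[i=4,j=1] A[i]=26<=B[j]=34 take 26 → i++
[i=5,j=1] A[i]=27<=B[j]=34 take 27 → i++
[i=6,j=1] A[i]=28<=B[j]=34 take 28 → i++
[i=7,j=1] A[i]=31<=B[j]=34 take 31 → i++
[i=8,j=1] A[i]=32<=B[j]=34 take 32 → i++
[i=9,j=1] A[i]=35>B[j]=34 take 34 → j++
[i=9,j=2] A[i]=35<=B[j]=38 take 35 → i++
[i=10,j=2] A[i]=36<=B[j]=38 take 36 → i++
[i=11,j=2] A[i]=37<=B[j]=38 take 37 → i++
[i=12,j=2] A done, take B[j]=38 → j++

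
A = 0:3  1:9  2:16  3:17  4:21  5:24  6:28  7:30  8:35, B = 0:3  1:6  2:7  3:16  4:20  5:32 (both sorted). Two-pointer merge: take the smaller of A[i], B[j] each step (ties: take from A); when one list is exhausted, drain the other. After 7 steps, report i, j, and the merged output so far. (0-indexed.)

i=0 j=0: A[i]=3<=B[j]=3 take 3, i++
i=1 j=0: A[i]=9>B[j]=3 take 3, j++
i=1 j=1: A[i]=9>B[j]=6 take 6, j++
i=1 j=2: A[i]=9>B[j]=7 take 7, j++
i=1 j=3: A[i]=9<=B[j]=16 take 9, i++
i=2 j=3: A[i]=16<=B[j]=16 take 16, i++
i=3 j=3: A[i]=17>B[j]=16 take 16, j++

i=3, j=4, merged so far=[3, 3, 6, 7, 9, 16, 16]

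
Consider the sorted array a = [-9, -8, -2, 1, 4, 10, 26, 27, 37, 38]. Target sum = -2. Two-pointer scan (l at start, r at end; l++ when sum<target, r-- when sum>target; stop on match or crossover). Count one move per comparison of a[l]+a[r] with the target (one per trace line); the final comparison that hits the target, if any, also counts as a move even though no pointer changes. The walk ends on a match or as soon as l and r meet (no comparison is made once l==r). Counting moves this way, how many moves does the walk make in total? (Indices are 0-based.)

l=0 r=9: -9+38=29 >-2, r--
l=0 r=8: -9+37=28 >-2, r--
l=0 r=7: -9+27=18 >-2, r--
l=0 r=6: -9+26=17 >-2, r--
l=0 r=5: -9+10=1 >-2, r--
l=0 r=4: -9+4=-5 <-2, l++
l=1 r=4: -8+4=-4 <-2, l++
l=2 r=4: -2+4=2 >-2, r--
l=2 r=3: -2+1=-1 >-2, r--

9 moves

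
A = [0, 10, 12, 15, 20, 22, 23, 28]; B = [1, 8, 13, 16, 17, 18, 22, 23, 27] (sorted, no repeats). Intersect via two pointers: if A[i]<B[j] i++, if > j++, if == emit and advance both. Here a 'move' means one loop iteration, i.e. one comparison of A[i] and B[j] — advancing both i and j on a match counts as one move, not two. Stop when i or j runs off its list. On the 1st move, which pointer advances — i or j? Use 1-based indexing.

[i=1,j=1] 0<1 → i++

i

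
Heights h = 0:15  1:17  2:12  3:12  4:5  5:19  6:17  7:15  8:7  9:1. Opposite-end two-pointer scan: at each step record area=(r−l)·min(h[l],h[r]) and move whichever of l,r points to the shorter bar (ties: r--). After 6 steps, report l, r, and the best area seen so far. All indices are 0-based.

l=0 r=9: min(15,1)*9=9 best=9 *, r--
l=0 r=8: min(15,7)*8=56 best=56 *, r--
l=0 r=7: min(15,15)*7=105 best=105 *, r--
l=0 r=6: min(15,17)*6=90 best=105, l++
l=1 r=6: min(17,17)*5=85 best=105, r--
l=1 r=5: min(17,19)*4=68 best=105, l++

l=2, r=5, best area=105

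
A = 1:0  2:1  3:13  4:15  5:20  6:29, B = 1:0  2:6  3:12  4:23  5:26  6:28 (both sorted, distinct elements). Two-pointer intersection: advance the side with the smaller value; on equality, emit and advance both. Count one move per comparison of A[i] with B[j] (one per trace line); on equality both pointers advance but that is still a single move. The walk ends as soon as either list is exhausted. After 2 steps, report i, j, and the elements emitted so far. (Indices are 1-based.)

i=3, j=2, emitted=[0]

[i=1,j=1] 0==0 emit → i++,j++
[i=2,j=2] 1<6 → i++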